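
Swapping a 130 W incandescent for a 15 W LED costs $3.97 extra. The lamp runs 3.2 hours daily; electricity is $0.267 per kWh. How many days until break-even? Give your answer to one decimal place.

Power saved = 130 − 15 = 115 W
Daily energy saved = 115 W × 3.2 h = 368 Wh = 0.368 kWh
Daily savings = 0.368 × $0.267 = $0.0983
Payback = $3.97 / $0.0983 per day = 40.4 days

40.4 days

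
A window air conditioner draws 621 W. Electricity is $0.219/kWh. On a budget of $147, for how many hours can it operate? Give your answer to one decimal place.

Energy budget = $147 / $0.219 per kWh = 671.2 kWh = 671,233 Wh
Runtime = 671,233 Wh / 621 W = 1,081 h

1080.9 h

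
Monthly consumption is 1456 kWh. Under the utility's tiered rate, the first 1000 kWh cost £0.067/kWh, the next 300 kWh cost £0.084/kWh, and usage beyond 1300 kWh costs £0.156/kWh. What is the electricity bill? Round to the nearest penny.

First 1000 kWh × £0.067 = £67.00
Next 300 kWh × £0.084 = £25.20
Remaining 156 kWh × £0.156 = £24.34
Total = £116.54

£116.54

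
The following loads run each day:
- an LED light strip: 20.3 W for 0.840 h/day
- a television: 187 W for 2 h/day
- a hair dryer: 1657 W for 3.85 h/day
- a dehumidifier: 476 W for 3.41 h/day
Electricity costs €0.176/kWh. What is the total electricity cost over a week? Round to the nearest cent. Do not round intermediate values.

LED light strip: 20.3 W × 0.840 h × 7 d = 119 Wh = 0.1194 kWh
television: 187 W × 2 h × 7 d = 2,618 Wh = 2.618 kWh
hair dryer: 1657 W × 3.85 h × 7 d = 44,656 Wh = 44.66 kWh
dehumidifier: 476 W × 3.41 h × 7 d = 11,362 Wh = 11.36 kWh
Total energy = 0.1194 + 2.618 + 44.66 + 11.36 = 58.76 kWh
Cost = 58.76 kWh × €0.176 = €10.34

€10.34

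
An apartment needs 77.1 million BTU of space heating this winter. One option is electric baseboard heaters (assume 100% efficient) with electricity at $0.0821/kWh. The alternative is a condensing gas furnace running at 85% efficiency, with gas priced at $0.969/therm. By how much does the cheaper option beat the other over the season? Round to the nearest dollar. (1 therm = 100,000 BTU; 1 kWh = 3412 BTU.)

$976

Heat load = 77.1 × 10⁶ BTU = 77,100,000 BTU
Gas: input = 77,100,000 / 0.85 = 90,705,882 BTU = 907.1 therm → 907.1 × $0.969 = $878.94
Electric: 77,100,000 BTU / 3412 = 22,600 kWh → × $0.0821 = $1,855.19
Difference = |$878.94 − $1,855.19| = $976.25 ≈ $976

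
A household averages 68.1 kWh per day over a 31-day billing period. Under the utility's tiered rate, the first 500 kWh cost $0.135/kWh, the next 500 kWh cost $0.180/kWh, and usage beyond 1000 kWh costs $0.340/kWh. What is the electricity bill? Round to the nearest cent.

$535.27

Usage = 68.1 kWh/day × 31 days = 2111.1 kWh
First 500 kWh × $0.135 = $67.50
Next 500 kWh × $0.180 = $90.00
Remaining 1111.1 kWh × $0.340 = $377.77
Total = $535.27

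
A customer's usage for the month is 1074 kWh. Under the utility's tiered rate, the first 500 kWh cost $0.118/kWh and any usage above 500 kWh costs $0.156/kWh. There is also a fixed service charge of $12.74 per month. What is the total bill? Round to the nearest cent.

$161.28

First 500 kWh × $0.118 = $59.00
Remaining 574 kWh × $0.156 = $89.54
Energy charge = $148.54; + service $12.74 = $161.28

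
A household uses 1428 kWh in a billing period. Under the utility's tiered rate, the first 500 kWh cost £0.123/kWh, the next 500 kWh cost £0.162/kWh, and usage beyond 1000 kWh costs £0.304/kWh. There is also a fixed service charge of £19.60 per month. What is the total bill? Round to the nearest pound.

First 500 kWh × £0.123 = £61.50
Next 500 kWh × £0.162 = £81.00
Remaining 428 kWh × £0.304 = £130.11
Energy charge = £272.61; + service £19.60 = £292.21 ≈ £292

£292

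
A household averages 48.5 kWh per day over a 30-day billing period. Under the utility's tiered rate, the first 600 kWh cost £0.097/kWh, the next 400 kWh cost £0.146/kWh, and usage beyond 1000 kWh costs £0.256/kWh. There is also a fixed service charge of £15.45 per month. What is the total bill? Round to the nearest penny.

£248.53

Usage = 48.5 kWh/day × 30 days = 1455 kWh
First 600 kWh × £0.097 = £58.20
Next 400 kWh × £0.146 = £58.40
Remaining 455 kWh × £0.256 = £116.48
Energy charge = £233.08; + service £15.45 = £248.53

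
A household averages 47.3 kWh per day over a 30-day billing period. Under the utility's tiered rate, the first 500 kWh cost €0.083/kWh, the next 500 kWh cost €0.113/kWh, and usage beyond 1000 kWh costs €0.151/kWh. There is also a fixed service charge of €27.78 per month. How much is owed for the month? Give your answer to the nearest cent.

Usage = 47.3 kWh/day × 30 days = 1419 kWh
First 500 kWh × €0.083 = €41.50
Next 500 kWh × €0.113 = €56.50
Remaining 419 kWh × €0.151 = €63.27
Energy charge = €161.27; + service €27.78 = €189.05

€189.05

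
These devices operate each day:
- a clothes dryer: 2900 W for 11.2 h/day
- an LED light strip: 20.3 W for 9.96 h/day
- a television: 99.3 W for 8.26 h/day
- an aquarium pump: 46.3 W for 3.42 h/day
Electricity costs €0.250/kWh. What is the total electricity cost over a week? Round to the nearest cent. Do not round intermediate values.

clothes dryer: 2900 W × 11.2 h × 7 d = 227,360 Wh = 227.4 kWh
LED light strip: 20.3 W × 9.96 h × 7 d = 1,415 Wh = 1.415 kWh
television: 99.3 W × 8.26 h × 7 d = 5,742 Wh = 5.742 kWh
aquarium pump: 46.3 W × 3.42 h × 7 d = 1,108 Wh = 1.108 kWh
Total energy = 227.4 + 1.415 + 5.742 + 1.108 = 235.6 kWh
Cost = 235.6 kWh × €0.250 = €58.91

€58.91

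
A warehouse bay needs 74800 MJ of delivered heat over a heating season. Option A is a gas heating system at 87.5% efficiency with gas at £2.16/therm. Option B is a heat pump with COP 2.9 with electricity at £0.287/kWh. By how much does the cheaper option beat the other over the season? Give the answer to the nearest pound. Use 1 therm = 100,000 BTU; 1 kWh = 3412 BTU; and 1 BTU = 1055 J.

£306

Heat load = 74800 MJ = 74,800,000,000 J / 1055 = 70,900,474 BTU
Gas: input = 70,900,474 / 0.875 = 81,029,113 BTU = 810.3 therm → 810.3 × £2.16 = £1,750.23
Heat pump: 70,900,474 BTU / 3412 = 20,780 kWh heat; / 2.9 = 7,165 kWh in → × £0.287 = £2,056.48
Difference = |£1,750.23 − £2,056.48| = £306.25 ≈ £306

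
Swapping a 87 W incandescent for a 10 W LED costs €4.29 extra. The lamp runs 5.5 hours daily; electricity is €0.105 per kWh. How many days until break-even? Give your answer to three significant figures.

Power saved = 87 − 10 = 77 W
Daily energy saved = 77 W × 5.5 h = 423.5 Wh = 0.4235 kWh
Daily savings = 0.4235 × €0.105 = €0.0445
Payback = €4.29 / €0.0445 per day = 96.47 days

96.5 days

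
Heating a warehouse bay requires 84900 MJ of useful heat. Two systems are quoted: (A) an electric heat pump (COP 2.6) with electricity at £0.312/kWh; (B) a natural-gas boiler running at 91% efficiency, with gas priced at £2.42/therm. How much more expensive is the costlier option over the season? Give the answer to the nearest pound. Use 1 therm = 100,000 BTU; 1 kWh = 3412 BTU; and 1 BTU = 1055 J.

£690

Heat load = 84900 MJ = 84,900,000,000 J / 1055 = 80,473,934 BTU
Gas: input = 80,473,934 / 0.91 = 88,432,894 BTU = 884.3 therm → 884.3 × £2.42 = £2,140.08
Heat pump: 80,473,934 BTU / 3412 = 23,590 kWh heat; / 2.6 = 9,071 kWh in → × £0.312 = £2,830.27
Difference = |£2,140.08 − £2,830.27| = £690.19 ≈ £690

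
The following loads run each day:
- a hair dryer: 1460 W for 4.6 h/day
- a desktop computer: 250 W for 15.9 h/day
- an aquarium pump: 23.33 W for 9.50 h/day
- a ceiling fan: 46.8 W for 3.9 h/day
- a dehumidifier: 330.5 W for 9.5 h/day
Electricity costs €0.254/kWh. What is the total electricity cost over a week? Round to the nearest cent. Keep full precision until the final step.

€25.31

hair dryer: 1460 W × 4.6 h × 7 d = 47,012 Wh = 47.01 kWh
desktop computer: 250 W × 15.9 h × 7 d = 27,825 Wh = 27.82 kWh
aquarium pump: 23.33 W × 9.50 h × 7 d = 1,551 Wh = 1.551 kWh
ceiling fan: 46.8 W × 3.9 h × 7 d = 1,278 Wh = 1.278 kWh
dehumidifier: 330.5 W × 9.5 h × 7 d = 21,978 Wh = 21.98 kWh
Total energy = 47.01 + 27.82 + 1.551 + 1.278 + 21.98 = 99.64 kWh
Cost = 99.64 kWh × €0.254 = €25.31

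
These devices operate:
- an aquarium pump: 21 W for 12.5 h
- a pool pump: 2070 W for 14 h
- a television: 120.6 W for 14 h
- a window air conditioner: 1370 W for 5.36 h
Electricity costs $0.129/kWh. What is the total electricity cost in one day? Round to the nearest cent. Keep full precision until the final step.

$4.94

aquarium pump: 21 W × 12.5 h = 262 Wh = 0.2625 kWh
pool pump: 2070 W × 14 h = 28,980 Wh = 28.98 kWh
television: 120.6 W × 14 h = 1,688 Wh = 1.688 kWh
window air conditioner: 1370 W × 5.36 h = 7,343 Wh = 7.343 kWh
Total energy = 0.2625 + 28.98 + 1.688 + 7.343 = 38.27 kWh
Cost = 38.27 kWh × $0.129 = $4.94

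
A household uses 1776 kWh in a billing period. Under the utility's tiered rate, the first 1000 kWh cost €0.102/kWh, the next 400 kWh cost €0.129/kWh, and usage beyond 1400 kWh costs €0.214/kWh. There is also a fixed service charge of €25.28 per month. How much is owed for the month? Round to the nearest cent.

€259.34

First 1000 kWh × €0.102 = €102.00
Next 400 kWh × €0.129 = €51.60
Remaining 376 kWh × €0.214 = €80.46
Energy charge = €234.06; + service €25.28 = €259.34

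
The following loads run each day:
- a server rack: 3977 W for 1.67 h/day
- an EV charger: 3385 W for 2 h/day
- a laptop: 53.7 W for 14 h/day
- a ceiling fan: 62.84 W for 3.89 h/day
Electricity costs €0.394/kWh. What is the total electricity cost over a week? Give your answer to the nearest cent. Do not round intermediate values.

€39.74

server rack: 3977 W × 1.67 h × 7 d = 46,491 Wh = 46.49 kWh
EV charger: 3385 W × 2 h × 7 d = 47,390 Wh = 47.39 kWh
laptop: 53.7 W × 14 h × 7 d = 5,263 Wh = 5.263 kWh
ceiling fan: 62.84 W × 3.89 h × 7 d = 1,711 Wh = 1.711 kWh
Total energy = 46.49 + 47.39 + 5.263 + 1.711 = 100.9 kWh
Cost = 100.9 kWh × €0.394 = €39.74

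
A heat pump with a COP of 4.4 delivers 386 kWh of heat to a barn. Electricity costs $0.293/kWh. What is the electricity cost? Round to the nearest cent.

Electrical input = 386 kWh / 4.4 = 87.73 kWh
Cost = 87.73 × $0.293/kWh = $25.70

$25.70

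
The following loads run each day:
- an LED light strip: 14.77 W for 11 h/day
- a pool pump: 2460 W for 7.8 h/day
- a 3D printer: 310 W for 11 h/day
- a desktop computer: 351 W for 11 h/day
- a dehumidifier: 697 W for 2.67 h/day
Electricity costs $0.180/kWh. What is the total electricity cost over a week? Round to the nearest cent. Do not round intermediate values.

$35.89

LED light strip: 14.77 W × 11 h × 7 d = 1,137 Wh = 1.137 kWh
pool pump: 2460 W × 7.8 h × 7 d = 134,316 Wh = 134.3 kWh
3D printer: 310 W × 11 h × 7 d = 23,870 Wh = 23.87 kWh
desktop computer: 351 W × 11 h × 7 d = 27,027 Wh = 27.03 kWh
dehumidifier: 697 W × 2.67 h × 7 d = 13,027 Wh = 13.03 kWh
Total energy = 1.137 + 134.3 + 23.87 + 27.03 + 13.03 = 199.4 kWh
Cost = 199.4 kWh × $0.180 = $35.89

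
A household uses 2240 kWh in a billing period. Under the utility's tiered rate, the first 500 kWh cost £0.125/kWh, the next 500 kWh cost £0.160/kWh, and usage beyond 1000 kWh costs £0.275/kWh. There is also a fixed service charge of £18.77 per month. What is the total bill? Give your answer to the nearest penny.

First 500 kWh × £0.125 = £62.50
Next 500 kWh × £0.160 = £80.00
Remaining 1240 kWh × £0.275 = £341.00
Energy charge = £483.50; + service £18.77 = £502.27

£502.27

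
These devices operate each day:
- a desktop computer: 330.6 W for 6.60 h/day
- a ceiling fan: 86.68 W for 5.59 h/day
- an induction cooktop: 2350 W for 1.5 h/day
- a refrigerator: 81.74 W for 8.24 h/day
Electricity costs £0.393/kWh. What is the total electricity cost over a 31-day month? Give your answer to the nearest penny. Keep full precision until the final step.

£83.64

desktop computer: 330.6 W × 6.60 h × 31 d = 67,641 Wh = 67.64 kWh
ceiling fan: 86.68 W × 5.59 h × 31 d = 15,021 Wh = 15.02 kWh
induction cooktop: 2350 W × 1.5 h × 31 d = 109,275 Wh = 109.3 kWh
refrigerator: 81.74 W × 8.24 h × 31 d = 20,880 Wh = 20.88 kWh
Total energy = 67.64 + 15.02 + 109.3 + 20.88 = 212.8 kWh
Cost = 212.8 kWh × £0.393 = £83.64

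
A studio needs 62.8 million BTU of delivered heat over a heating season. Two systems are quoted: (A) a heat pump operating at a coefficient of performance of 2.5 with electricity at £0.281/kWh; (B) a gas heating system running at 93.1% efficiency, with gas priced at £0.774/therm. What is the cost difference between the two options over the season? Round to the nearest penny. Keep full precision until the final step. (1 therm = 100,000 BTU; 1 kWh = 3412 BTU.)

£1546.70

Heat load = 62.8 × 10⁶ BTU = 62,800,000 BTU
Gas: input = 62,800,000 / 0.931 = 67,454,350 BTU = 674.5 therm → 674.5 × £0.774 = £522.10
Heat pump: 62,800,000 BTU / 3412 = 18,410 kWh heat; / 2.5 = 7,362 kWh in → × £0.281 = £2,068.79
Difference = |£522.10 − £2,068.79| = £1,546.70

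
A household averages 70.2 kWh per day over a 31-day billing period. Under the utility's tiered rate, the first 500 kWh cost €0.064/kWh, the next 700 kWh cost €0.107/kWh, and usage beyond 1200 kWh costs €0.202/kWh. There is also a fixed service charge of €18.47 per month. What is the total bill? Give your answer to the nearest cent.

Usage = 70.2 kWh/day × 31 days = 2176.2 kWh
First 500 kWh × €0.064 = €32.00
Next 700 kWh × €0.107 = €74.90
Remaining 976.2 kWh × €0.202 = €197.19
Energy charge = €304.09; + service €18.47 = €322.56

€322.56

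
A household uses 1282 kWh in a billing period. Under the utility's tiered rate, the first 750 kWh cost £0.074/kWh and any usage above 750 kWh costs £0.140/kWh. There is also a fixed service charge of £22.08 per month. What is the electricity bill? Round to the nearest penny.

First 750 kWh × £0.074 = £55.50
Remaining 532 kWh × £0.140 = £74.48
Energy charge = £129.98; + service £22.08 = £152.06

£152.06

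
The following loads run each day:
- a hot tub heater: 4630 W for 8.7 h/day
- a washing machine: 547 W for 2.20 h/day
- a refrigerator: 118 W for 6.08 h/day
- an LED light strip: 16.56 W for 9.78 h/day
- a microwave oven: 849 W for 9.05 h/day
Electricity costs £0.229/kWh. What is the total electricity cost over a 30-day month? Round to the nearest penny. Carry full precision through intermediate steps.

hot tub heater: 4630 W × 8.7 h × 30 d = 1,208,430 Wh = 1,208 kWh
washing machine: 547 W × 2.20 h × 30 d = 36,102 Wh = 36.1 kWh
refrigerator: 118 W × 6.08 h × 30 d = 21,523 Wh = 21.52 kWh
LED light strip: 16.56 W × 9.78 h × 30 d = 4,859 Wh = 4.859 kWh
microwave oven: 849 W × 9.05 h × 30 d = 230,504 Wh = 230.5 kWh
Total energy = 1,208 + 36.1 + 21.52 + 4.859 + 230.5 = 1,501 kWh
Cost = 1,501 kWh × £0.229 = £343.82

£343.82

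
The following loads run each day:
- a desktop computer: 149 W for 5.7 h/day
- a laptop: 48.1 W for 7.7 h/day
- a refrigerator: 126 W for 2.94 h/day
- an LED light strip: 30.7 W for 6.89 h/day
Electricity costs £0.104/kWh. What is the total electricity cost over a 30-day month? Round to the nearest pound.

desktop computer: 149 W × 5.7 h × 30 d = 25,479 Wh = 25.48 kWh
laptop: 48.1 W × 7.7 h × 30 d = 11,111 Wh = 11.11 kWh
refrigerator: 126 W × 2.94 h × 30 d = 11,113 Wh = 11.11 kWh
LED light strip: 30.7 W × 6.89 h × 30 d = 6,346 Wh = 6.346 kWh
Total energy = 25.48 + 11.11 + 11.11 + 6.346 = 54.05 kWh
Cost = 54.05 kWh × £0.104 = £5.62 ≈ £6

£6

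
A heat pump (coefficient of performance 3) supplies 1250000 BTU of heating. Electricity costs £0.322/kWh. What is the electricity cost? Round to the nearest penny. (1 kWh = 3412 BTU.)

£39.32

Heat delivered = 1,250,000 BTU / 3412 = 366.4 kWh
Electrical input = 366.4 kWh / 3 = 122.1 kWh
Cost = 122.1 × £0.322/kWh = £39.32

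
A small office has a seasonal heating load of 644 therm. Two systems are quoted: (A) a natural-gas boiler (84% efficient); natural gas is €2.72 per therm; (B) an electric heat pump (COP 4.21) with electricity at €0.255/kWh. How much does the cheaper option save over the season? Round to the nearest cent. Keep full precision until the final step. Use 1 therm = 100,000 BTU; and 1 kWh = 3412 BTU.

Heat load = 644 therm × 100,000 = 64,400,000 BTU
Gas: input = 64,400,000 / 0.84 = 76,666,667 BTU = 766.7 therm → 766.7 × €2.72 = €2,085.33
Heat pump: 64,400,000 BTU / 3412 = 18,870 kWh heat; / 4.21 = 4,483 kWh in → × €0.255 = €1,143.23
Difference = |€2,085.33 − €1,143.23| = €942.10

€942.10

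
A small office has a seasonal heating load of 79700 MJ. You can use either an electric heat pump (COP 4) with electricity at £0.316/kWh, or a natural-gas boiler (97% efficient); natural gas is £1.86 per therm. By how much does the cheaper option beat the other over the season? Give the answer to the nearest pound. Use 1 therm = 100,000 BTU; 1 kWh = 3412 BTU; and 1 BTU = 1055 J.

Heat load = 79700 MJ = 79,700,000,000 J / 1055 = 75,545,024 BTU
Gas: input = 75,545,024 / 0.97 = 77,881,468 BTU = 778.8 therm → 778.8 × £1.86 = £1,448.60
Heat pump: 75,545,024 BTU / 3412 = 22,140 kWh heat; / 4 = 5,535 kWh in → × £0.316 = £1,749.14
Difference = |£1,448.60 − £1,749.14| = £300.54 ≈ £301

£301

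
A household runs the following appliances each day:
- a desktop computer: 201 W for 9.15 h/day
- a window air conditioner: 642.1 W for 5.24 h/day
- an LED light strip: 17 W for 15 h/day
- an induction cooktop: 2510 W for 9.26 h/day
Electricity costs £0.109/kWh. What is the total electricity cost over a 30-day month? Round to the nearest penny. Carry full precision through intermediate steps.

desktop computer: 201 W × 9.15 h × 30 d = 55,174 Wh = 55.17 kWh
window air conditioner: 642.1 W × 5.24 h × 30 d = 100,938 Wh = 100.9 kWh
LED light strip: 17 W × 15 h × 30 d = 7,650 Wh = 7.65 kWh
induction cooktop: 2510 W × 9.26 h × 30 d = 697,278 Wh = 697.3 kWh
Total energy = 55.17 + 100.9 + 7.65 + 697.3 = 861 kWh
Cost = 861 kWh × £0.109 = £93.85

£93.85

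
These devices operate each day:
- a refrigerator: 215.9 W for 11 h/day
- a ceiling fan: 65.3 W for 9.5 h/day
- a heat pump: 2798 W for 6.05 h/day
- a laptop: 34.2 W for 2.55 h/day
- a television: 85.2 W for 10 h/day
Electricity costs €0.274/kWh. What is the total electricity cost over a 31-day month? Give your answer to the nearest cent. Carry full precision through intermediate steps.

€177.20

refrigerator: 215.9 W × 11 h × 31 d = 73,622 Wh = 73.62 kWh
ceiling fan: 65.3 W × 9.5 h × 31 d = 19,231 Wh = 19.23 kWh
heat pump: 2798 W × 6.05 h × 31 d = 524,765 Wh = 524.8 kWh
laptop: 34.2 W × 2.55 h × 31 d = 2,704 Wh = 2.704 kWh
television: 85.2 W × 10 h × 31 d = 26,412 Wh = 26.41 kWh
Total energy = 73.62 + 19.23 + 524.8 + 2.704 + 26.41 = 646.7 kWh
Cost = 646.7 kWh × €0.274 = €177.20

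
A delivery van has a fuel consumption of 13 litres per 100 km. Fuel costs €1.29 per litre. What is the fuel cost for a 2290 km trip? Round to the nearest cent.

Fuel = 13 L/100 km × 2290 km / 100 = 297.7 L
Cost = 297.7 L × €1.29/L = €384.03

€384.03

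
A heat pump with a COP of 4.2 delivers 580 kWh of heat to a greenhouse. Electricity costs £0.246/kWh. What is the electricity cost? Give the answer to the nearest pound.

£34

Electrical input = 580 kWh / 4.2 = 138.1 kWh
Cost = 138.1 × £0.246/kWh = £33.97 ≈ £34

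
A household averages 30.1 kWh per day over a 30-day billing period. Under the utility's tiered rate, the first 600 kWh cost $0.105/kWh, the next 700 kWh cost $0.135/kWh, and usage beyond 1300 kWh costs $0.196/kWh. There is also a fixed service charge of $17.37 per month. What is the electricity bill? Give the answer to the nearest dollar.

$121

Usage = 30.1 kWh/day × 30 days = 903 kWh
First 600 kWh × $0.105 = $63.00
Next 303 kWh × $0.135 = $40.91
Remaining tier: 0 kWh (not reached)
Energy charge = $103.91; + service $17.37 = $121.28 ≈ $121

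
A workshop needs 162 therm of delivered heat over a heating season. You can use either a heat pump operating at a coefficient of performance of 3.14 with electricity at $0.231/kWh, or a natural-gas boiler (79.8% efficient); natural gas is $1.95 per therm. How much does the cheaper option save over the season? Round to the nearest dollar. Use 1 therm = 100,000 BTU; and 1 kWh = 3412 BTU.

Heat load = 162 therm × 100,000 = 16,200,000 BTU
Gas: input = 16,200,000 / 0.798 = 20,300,752 BTU = 203 therm → 203 × $1.95 = $395.86
Heat pump: 16,200,000 BTU / 3412 = 4,748 kWh heat; / 3.14 = 1,512 kWh in → × $0.231 = $349.29
Difference = |$395.86 − $349.29| = $46.57 ≈ $47

$47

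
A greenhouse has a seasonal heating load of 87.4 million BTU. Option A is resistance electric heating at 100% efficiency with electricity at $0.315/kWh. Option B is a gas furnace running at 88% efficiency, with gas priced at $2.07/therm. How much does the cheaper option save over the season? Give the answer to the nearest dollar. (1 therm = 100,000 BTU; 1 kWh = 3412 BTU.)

Heat load = 87.4 × 10⁶ BTU = 87,400,000 BTU
Gas: input = 87,400,000 / 0.88 = 99,318,182 BTU = 993.2 therm → 993.2 × $2.07 = $2,055.89
Electric: 87,400,000 BTU / 3412 = 25,620 kWh → × $0.315 = $8,068.87
Difference = |$2,055.89 − $8,068.87| = $6,012.99 ≈ $6013

$6013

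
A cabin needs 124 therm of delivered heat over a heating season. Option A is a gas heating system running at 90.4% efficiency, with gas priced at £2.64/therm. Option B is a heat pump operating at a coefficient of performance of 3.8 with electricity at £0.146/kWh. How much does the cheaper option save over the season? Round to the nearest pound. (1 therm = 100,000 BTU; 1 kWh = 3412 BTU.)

Heat load = 124 therm × 100,000 = 12,400,000 BTU
Gas: input = 12,400,000 / 0.904 = 13,716,814 BTU = 137.2 therm → 137.2 × £2.64 = £362.12
Heat pump: 12,400,000 BTU / 3412 = 3,634 kWh heat; / 3.8 = 956.4 kWh in → × £0.146 = £139.63
Difference = |£362.12 − £139.63| = £222.49 ≈ £222

£222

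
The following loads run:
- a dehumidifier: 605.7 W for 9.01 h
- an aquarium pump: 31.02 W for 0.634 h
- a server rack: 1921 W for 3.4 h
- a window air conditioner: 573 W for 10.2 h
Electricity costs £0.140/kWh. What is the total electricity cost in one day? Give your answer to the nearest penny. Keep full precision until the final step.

£2.50

dehumidifier: 605.7 W × 9.01 h = 5,457 Wh = 5.457 kWh
aquarium pump: 31.02 W × 0.634 h = 20 Wh = 0.01967 kWh
server rack: 1921 W × 3.4 h = 6,531 Wh = 6.531 kWh
window air conditioner: 573 W × 10.2 h = 5,845 Wh = 5.845 kWh
Total energy = 5.457 + 0.01967 + 6.531 + 5.845 = 17.85 kWh
Cost = 17.85 kWh × £0.140 = £2.50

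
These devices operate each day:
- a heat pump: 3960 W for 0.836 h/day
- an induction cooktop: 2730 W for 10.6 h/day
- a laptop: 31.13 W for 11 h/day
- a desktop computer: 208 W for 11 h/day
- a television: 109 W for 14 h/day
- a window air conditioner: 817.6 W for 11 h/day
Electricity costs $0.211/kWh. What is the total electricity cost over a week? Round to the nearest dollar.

heat pump: 3960 W × 0.836 h × 7 d = 23,174 Wh = 23.17 kWh
induction cooktop: 2730 W × 10.6 h × 7 d = 202,566 Wh = 202.6 kWh
laptop: 31.13 W × 11 h × 7 d = 2,397 Wh = 2.397 kWh
desktop computer: 208 W × 11 h × 7 d = 16,016 Wh = 16.02 kWh
television: 109 W × 14 h × 7 d = 10,682 Wh = 10.68 kWh
window air conditioner: 817.6 W × 11 h × 7 d = 62,955 Wh = 62.96 kWh
Total energy = 23.17 + 202.6 + 2.397 + 16.02 + 10.68 + 62.96 = 317.8 kWh
Cost = 317.8 kWh × $0.211 = $67.05 ≈ $67

$67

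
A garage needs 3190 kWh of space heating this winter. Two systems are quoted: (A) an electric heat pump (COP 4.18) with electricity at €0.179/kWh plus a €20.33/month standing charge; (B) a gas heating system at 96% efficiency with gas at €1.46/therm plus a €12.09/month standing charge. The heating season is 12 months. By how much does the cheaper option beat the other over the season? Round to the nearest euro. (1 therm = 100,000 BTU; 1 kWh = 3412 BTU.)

Heat load = 3190 kWh × 3412 = 10,884,280 BTU
Gas: input = 10,884,280 / 0.96 = 11,337,792 BTU = 113.4 therm → 113.4 × €1.46 = €165.53; + 12 × €12.09 standing = €310.61
Heat pump: 10,884,280 BTU / 3412 = 3,190 kWh heat; / 4.18 = 763.2 kWh in → × €0.179 = €136.61; + 12 × €20.33 standing = €380.57
Difference = |€310.61 − €380.57| = €69.95 ≈ €70

€70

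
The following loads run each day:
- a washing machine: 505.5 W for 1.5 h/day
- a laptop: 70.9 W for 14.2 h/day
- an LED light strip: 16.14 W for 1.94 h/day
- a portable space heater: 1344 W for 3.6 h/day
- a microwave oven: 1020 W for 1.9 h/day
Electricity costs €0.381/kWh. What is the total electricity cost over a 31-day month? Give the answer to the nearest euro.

€101

washing machine: 505.5 W × 1.5 h × 31 d = 23,506 Wh = 23.51 kWh
laptop: 70.9 W × 14.2 h × 31 d = 31,210 Wh = 31.21 kWh
LED light strip: 16.14 W × 1.94 h × 31 d = 971 Wh = 0.9707 kWh
portable space heater: 1344 W × 3.6 h × 31 d = 149,990 Wh = 150 kWh
microwave oven: 1020 W × 1.9 h × 31 d = 60,078 Wh = 60.08 kWh
Total energy = 23.51 + 31.21 + 0.9707 + 150 + 60.08 = 265.8 kWh
Cost = 265.8 kWh × €0.381 = €101.25 ≈ €101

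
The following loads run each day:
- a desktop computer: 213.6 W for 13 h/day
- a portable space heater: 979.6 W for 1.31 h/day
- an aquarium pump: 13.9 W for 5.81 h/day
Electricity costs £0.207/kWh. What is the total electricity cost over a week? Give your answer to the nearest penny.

desktop computer: 213.6 W × 13 h × 7 d = 19,438 Wh = 19.44 kWh
portable space heater: 979.6 W × 1.31 h × 7 d = 8,983 Wh = 8.983 kWh
aquarium pump: 13.9 W × 5.81 h × 7 d = 565 Wh = 0.5653 kWh
Total energy = 19.44 + 8.983 + 0.5653 = 28.99 kWh
Cost = 28.99 kWh × £0.207 = £6.00

£6.00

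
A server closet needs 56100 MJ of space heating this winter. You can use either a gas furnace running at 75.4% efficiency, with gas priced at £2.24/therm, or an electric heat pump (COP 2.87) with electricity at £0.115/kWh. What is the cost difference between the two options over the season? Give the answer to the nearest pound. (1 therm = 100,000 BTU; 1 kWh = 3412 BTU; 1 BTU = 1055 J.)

£955

Heat load = 56100 MJ = 56,100,000,000 J / 1055 = 53,175,355 BTU
Gas: input = 53,175,355 / 0.754 = 70,524,344 BTU = 705.2 therm → 705.2 × £2.24 = £1,579.75
Heat pump: 53,175,355 BTU / 3412 = 15,580 kWh heat; / 2.87 = 5,430 kWh in → × £0.115 = £624.48
Difference = |£1,579.75 − £624.48| = £955.27 ≈ £955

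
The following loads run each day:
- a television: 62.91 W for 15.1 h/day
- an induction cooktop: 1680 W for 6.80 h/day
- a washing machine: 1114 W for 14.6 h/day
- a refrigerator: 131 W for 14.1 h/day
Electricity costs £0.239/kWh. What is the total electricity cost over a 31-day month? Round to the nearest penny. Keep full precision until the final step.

television: 62.91 W × 15.1 h × 31 d = 29,448 Wh = 29.45 kWh
induction cooktop: 1680 W × 6.80 h × 31 d = 354,144 Wh = 354.1 kWh
washing machine: 1114 W × 14.6 h × 31 d = 504,196 Wh = 504.2 kWh
refrigerator: 131 W × 14.1 h × 31 d = 57,260 Wh = 57.26 kWh
Total energy = 29.45 + 354.1 + 504.2 + 57.26 = 945 kWh
Cost = 945 kWh × £0.239 = £225.87

£225.87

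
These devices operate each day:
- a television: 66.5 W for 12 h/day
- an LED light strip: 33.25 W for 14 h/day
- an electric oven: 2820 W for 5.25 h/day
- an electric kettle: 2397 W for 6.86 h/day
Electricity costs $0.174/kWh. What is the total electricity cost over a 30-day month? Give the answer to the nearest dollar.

television: 66.5 W × 12 h × 30 d = 23,940 Wh = 23.94 kWh
LED light strip: 33.25 W × 14 h × 30 d = 13,965 Wh = 13.96 kWh
electric oven: 2820 W × 5.25 h × 30 d = 444,150 Wh = 444.1 kWh
electric kettle: 2397 W × 6.86 h × 30 d = 493,303 Wh = 493.3 kWh
Total energy = 23.94 + 13.96 + 444.1 + 493.3 = 975.4 kWh
Cost = 975.4 kWh × $0.174 = $169.71 ≈ $170

$170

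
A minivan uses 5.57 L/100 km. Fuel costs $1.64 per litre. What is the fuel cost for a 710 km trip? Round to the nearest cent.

$64.86

Fuel = 5.57 L/100 km × 710 km / 100 = 39.55 L
Cost = 39.55 L × $1.64/L = $64.86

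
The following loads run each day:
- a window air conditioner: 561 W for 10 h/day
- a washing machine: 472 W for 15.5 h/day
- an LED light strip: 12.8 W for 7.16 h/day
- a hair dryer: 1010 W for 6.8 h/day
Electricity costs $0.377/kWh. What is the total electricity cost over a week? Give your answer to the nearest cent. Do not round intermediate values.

window air conditioner: 561 W × 10 h × 7 d = 39,270 Wh = 39.27 kWh
washing machine: 472 W × 15.5 h × 7 d = 51,212 Wh = 51.21 kWh
LED light strip: 12.8 W × 7.16 h × 7 d = 642 Wh = 0.6415 kWh
hair dryer: 1010 W × 6.8 h × 7 d = 48,076 Wh = 48.08 kWh
Total energy = 39.27 + 51.21 + 0.6415 + 48.08 = 139.2 kWh
Cost = 139.2 kWh × $0.377 = $52.48

$52.48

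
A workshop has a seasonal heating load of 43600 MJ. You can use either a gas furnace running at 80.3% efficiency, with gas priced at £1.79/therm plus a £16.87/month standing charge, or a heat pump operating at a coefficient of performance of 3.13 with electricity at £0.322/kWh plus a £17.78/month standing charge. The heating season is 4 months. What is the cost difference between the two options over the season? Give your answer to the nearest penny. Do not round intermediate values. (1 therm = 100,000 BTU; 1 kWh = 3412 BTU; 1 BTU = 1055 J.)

£328.46

Heat load = 43600 MJ = 43,600,000,000 J / 1055 = 41,327,014 BTU
Gas: input = 41,327,014 / 0.803 = 51,465,771 BTU = 514.7 therm → 514.7 × £1.79 = £921.24; + 4 × £16.87 standing = £988.72
Heat pump: 41,327,014 BTU / 3412 = 12,110 kWh heat; / 3.13 = 3,870 kWh in → × £0.322 = £1,246.05; + 4 × £17.78 standing = £1,317.17
Difference = |£988.72 − £1,317.17| = £328.46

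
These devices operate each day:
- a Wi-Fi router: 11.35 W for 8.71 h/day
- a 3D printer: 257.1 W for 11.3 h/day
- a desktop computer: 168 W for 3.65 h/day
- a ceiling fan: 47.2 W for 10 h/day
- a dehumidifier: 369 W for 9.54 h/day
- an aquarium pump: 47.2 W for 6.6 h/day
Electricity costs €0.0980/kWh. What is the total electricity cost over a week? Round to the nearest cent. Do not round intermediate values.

Wi-Fi router: 11.35 W × 8.71 h × 7 d = 692 Wh = 0.692 kWh
3D printer: 257.1 W × 11.3 h × 7 d = 20,337 Wh = 20.34 kWh
desktop computer: 168 W × 3.65 h × 7 d = 4,292 Wh = 4.292 kWh
ceiling fan: 47.2 W × 10 h × 7 d = 3,304 Wh = 3.304 kWh
dehumidifier: 369 W × 9.54 h × 7 d = 24,642 Wh = 24.64 kWh
aquarium pump: 47.2 W × 6.6 h × 7 d = 2,181 Wh = 2.181 kWh
Total energy = 0.692 + 20.34 + 4.292 + 3.304 + 24.64 + 2.181 = 55.45 kWh
Cost = 55.45 kWh × €0.0980 = €5.43

€5.43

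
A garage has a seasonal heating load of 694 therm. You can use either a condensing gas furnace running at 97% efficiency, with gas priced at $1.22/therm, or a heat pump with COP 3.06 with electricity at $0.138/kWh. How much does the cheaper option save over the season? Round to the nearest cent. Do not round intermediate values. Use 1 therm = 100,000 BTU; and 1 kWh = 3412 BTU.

$44.43

Heat load = 694 therm × 100,000 = 69,400,000 BTU
Gas: input = 69,400,000 / 0.97 = 71,546,392 BTU = 715.5 therm → 715.5 × $1.22 = $872.87
Heat pump: 69,400,000 BTU / 3412 = 20,340 kWh heat; / 3.06 = 6,647 kWh in → × $0.138 = $917.29
Difference = |$872.87 − $917.29| = $44.43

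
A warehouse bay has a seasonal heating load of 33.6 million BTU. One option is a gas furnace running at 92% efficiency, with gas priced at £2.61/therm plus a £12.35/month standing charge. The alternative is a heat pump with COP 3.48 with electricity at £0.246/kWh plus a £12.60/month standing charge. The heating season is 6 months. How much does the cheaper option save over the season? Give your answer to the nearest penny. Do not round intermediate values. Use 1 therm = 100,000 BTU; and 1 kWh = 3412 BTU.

Heat load = 33.6 × 10⁶ BTU = 33,600,000 BTU
Gas: input = 33,600,000 / 0.92 = 36,521,739 BTU = 365.2 therm → 365.2 × £2.61 = £953.22; + 6 × £12.35 standing = £1,027.32
Heat pump: 33,600,000 BTU / 3412 = 9,848 kWh heat; / 3.48 = 2,830 kWh in → × £0.246 = £696.12; + 6 × £12.60 standing = £771.72
Difference = |£1,027.32 − £771.72| = £255.59

£255.59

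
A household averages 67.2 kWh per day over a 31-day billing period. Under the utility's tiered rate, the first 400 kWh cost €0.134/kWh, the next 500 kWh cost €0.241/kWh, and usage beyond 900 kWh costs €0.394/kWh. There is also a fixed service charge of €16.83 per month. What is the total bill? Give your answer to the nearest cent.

Usage = 67.2 kWh/day × 31 days = 2083.2 kWh
First 400 kWh × €0.134 = €53.60
Next 500 kWh × €0.241 = €120.50
Remaining 1183.2 kWh × €0.394 = €466.18
Energy charge = €640.28; + service €16.83 = €657.11

€657.11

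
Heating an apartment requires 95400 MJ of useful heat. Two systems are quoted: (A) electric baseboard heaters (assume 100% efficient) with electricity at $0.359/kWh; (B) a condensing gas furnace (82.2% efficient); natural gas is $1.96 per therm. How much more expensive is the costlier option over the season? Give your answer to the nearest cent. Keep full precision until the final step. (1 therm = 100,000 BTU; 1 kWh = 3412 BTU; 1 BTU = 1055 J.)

Heat load = 95400 MJ = 95,400,000,000 J / 1055 = 90,426,540 BTU
Gas: input = 90,426,540 / 0.822 = 110,007,957 BTU = 1,100 therm → 1,100 × $1.96 = $2,156.16
Electric: 90,426,540 BTU / 3412 = 26,500 kWh → × $0.359 = $9,514.40
Difference = |$2,156.16 − $9,514.40| = $7,358.24

$7358.24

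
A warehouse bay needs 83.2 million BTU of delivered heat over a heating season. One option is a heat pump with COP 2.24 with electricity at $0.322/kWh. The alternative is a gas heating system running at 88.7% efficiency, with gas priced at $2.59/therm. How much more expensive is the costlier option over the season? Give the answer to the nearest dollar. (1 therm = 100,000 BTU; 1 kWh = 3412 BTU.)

Heat load = 83.2 × 10⁶ BTU = 83,200,000 BTU
Gas: input = 83,200,000 / 0.887 = 93,799,324 BTU = 938 therm → 938 × $2.59 = $2,429.40
Heat pump: 83,200,000 BTU / 3412 = 24,380 kWh heat; / 2.24 = 10,890 kWh in → × $0.322 = $3,505.28
Difference = |$2,429.40 − $3,505.28| = $1,075.87 ≈ $1076

$1076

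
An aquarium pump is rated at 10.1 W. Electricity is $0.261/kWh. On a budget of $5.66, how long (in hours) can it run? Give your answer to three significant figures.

2150 h

Energy budget = $5.66 / $0.261 per kWh = 21.69 kWh = 21,686 Wh
Runtime = 21,686 Wh / 10.1 W = 2,147 h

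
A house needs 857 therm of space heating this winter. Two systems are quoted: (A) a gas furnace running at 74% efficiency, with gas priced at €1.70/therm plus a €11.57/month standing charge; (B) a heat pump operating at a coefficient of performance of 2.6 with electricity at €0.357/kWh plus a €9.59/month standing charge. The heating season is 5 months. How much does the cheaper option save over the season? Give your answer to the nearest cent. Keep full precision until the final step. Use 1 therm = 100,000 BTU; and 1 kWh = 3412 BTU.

€1470.11

Heat load = 857 therm × 100,000 = 85,700,000 BTU
Gas: input = 85,700,000 / 0.740 = 115,810,811 BTU = 1,158 therm → 1,158 × €1.70 = €1,968.78; + 5 × €11.57 standing = €2,026.63
Heat pump: 85,700,000 BTU / 3412 = 25,120 kWh heat; / 2.6 = 9,660 kWh in → × €0.357 = €3,448.79; + 5 × €9.59 standing = €3,496.74
Difference = |€2,026.63 − €3,496.74| = €1,470.11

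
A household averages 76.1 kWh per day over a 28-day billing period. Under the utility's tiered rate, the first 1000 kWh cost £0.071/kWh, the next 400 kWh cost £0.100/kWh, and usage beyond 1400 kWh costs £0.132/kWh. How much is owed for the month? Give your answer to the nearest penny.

£207.47

Usage = 76.1 kWh/day × 28 days = 2130.8 kWh
First 1000 kWh × £0.071 = £71.00
Next 400 kWh × £0.100 = £40.00
Remaining 730.8 kWh × £0.132 = £96.47
Total = £207.47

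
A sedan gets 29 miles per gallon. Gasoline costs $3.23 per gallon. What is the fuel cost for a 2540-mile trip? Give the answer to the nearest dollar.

$283

Fuel = 2540 mi / 29 mpg = 87.59 gal
Cost = 87.59 gal × $3.23/gal = $282.90 ≈ $283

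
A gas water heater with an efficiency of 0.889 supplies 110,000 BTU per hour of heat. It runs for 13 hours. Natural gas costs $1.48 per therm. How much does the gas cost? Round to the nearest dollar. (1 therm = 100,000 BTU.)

Heat delivered = 110,000 BTU/h × 13 h = 1,430,000 BTU
Gas input = 1,430,000 / 0.889 = 1,608,549 BTU
= 1,608,549 / 100,000 = 16.09 therm
Cost = 16.09 × $1.48/therm = $23.81 ≈ $24

$24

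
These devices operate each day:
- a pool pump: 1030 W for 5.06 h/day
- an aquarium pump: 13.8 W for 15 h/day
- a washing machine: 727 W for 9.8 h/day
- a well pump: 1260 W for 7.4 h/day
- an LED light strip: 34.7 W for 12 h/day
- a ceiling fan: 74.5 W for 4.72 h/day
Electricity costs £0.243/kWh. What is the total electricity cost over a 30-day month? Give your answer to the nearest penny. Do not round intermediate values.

pool pump: 1030 W × 5.06 h × 30 d = 156,354 Wh = 156.4 kWh
aquarium pump: 13.8 W × 15 h × 30 d = 6,210 Wh = 6.21 kWh
washing machine: 727 W × 9.8 h × 30 d = 213,738 Wh = 213.7 kWh
well pump: 1260 W × 7.4 h × 30 d = 279,720 Wh = 279.7 kWh
LED light strip: 34.7 W × 12 h × 30 d = 12,492 Wh = 12.49 kWh
ceiling fan: 74.5 W × 4.72 h × 30 d = 10,549 Wh = 10.55 kWh
Total energy = 156.4 + 6.21 + 213.7 + 279.7 + 12.49 + 10.55 = 679.1 kWh
Cost = 679.1 kWh × £0.243 = £165.01

£165.01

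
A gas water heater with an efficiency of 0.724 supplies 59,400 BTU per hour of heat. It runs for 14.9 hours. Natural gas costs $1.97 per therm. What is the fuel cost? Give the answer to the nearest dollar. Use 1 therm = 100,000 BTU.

Heat delivered = 59,400 BTU/h × 14.9 h = 885,060 BTU
Gas input = 885,060 / 0.724 = 1,222,459 BTU
= 1,222,459 / 100,000 = 12.22 therm
Cost = 12.22 × $1.97/therm = $24.08 ≈ $24

$24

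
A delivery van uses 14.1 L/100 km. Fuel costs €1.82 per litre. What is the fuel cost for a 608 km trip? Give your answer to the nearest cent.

€156.02

Fuel = 14.1 L/100 km × 608 km / 100 = 85.73 L
Cost = 85.73 L × €1.82/L = €156.02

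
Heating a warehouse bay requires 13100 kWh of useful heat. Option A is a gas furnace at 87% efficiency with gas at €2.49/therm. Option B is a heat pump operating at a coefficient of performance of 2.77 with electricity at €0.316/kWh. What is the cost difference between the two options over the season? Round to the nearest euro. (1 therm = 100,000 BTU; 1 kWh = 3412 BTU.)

Heat load = 13100 kWh × 3412 = 44,697,200 BTU
Gas: input = 44,697,200 / 0.87 = 51,376,092 BTU = 513.8 therm → 513.8 × €2.49 = €1,279.26
Heat pump: 44,697,200 BTU / 3412 = 13,100 kWh heat; / 2.77 = 4,729 kWh in → × €0.316 = €1,494.44
Difference = |€1,279.26 − €1,494.44| = €215.18 ≈ €215

€215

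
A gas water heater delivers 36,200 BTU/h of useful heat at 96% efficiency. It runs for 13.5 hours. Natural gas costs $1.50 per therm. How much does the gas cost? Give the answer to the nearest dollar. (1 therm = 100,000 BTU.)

Heat delivered = 36,200 BTU/h × 13.5 h = 488,700 BTU
Gas input = 488,700 / 0.96 = 509,062 BTU
= 509,062 / 100,000 = 5.091 therm
Cost = 5.091 × $1.50/therm = $7.64 ≈ $8

$8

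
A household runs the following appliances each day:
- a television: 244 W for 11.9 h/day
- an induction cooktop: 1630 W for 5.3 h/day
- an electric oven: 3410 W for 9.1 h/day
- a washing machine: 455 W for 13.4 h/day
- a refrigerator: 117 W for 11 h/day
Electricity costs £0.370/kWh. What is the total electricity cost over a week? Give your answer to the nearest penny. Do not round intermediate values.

£129.39

television: 244 W × 11.9 h × 7 d = 20,325 Wh = 20.33 kWh
induction cooktop: 1630 W × 5.3 h × 7 d = 60,473 Wh = 60.47 kWh
electric oven: 3410 W × 9.1 h × 7 d = 217,217 Wh = 217.2 kWh
washing machine: 455 W × 13.4 h × 7 d = 42,679 Wh = 42.68 kWh
refrigerator: 117 W × 11 h × 7 d = 9,009 Wh = 9.009 kWh
Total energy = 20.33 + 60.47 + 217.2 + 42.68 + 9.009 = 349.7 kWh
Cost = 349.7 kWh × £0.370 = £129.39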